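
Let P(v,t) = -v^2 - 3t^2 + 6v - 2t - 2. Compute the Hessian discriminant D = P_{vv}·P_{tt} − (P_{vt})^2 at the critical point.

∂P/∂v = -2v + 6 = 0 and ∂P/∂t = -6t - 2 = 0, so (v, t) = (3, -1/3).
The Hessian has P_{vv} = -2, P_{tt} = -6, P_{vt} = 0, giving D = 12 > 0 with P_{vv} < 0, so the point is a local maximum.
D = (-2)·(-6) − (0)^2 = 12.

12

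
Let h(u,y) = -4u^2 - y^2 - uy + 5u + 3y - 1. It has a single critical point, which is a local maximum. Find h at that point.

∂h/∂u = -8u - y + 5 = 0 and ∂h/∂y = -u - 2y + 3 = 0, so (u, y) = (7/15, 19/15).
The Hessian has h_{uu} = -8, h_{yy} = -2, h_{uy} = -1, giving D = 15 > 0 with h_{uu} < 0, so the point is a local maximum.
h(7/15, 19/15) = 31/15.

31/15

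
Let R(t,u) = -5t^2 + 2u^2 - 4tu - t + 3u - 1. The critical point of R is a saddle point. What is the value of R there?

∂R/∂t = -10t - 4u - 1 = 0 and ∂R/∂u = -4t + 4u + 3 = 0, so (t, u) = (1/7, -17/28).
The Hessian has R_{tt} = -10, R_{uu} = 4, R_{tu} = -4, giving D = -56 < 0, so the point is a saddle point.
R(1/7, -17/28) = -111/56.

-111/56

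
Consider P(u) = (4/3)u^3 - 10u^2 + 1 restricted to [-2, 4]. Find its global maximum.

P'(u) = 4u^2 - 20u, whose only zero in [-2, 4] is u = 0.
Evaluating at the critical points and endpoints: P(-2) = -149/3; P(0) = 1; P(4) = -221/3.
So the maximum is P(0) = 1.

1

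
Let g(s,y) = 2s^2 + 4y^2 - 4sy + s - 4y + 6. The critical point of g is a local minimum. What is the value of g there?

19/4

∂g/∂s = 4s - 4y + 1 = 0 and ∂g/∂y = -4s + 8y - 4 = 0, so (s, y) = (1/2, 3/4).
The Hessian has g_{ss} = 4, g_{yy} = 8, g_{sy} = -4, giving D = 16 > 0 with g_{ss} > 0, so the point is a local minimum.
g(1/2, 3/4) = 19/4.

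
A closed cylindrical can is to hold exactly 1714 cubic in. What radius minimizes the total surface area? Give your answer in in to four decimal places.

With radius r and height h, πr²h = 1714 so h = 1714/(πr²), and S(r) = 2πr² + 2πrh = 2πr² + 2·1714/r.
S'(r) = 4πr − 2·1714/r² = 0 ⇒ r³ = 1714/(2π), so r ≈ 6.4855 and h = 2r ≈ 12.9710.
S''(r) = 4π + 4·1714/r³ > 0, so this is the minimum; S ≈ 792.8452.

6.4855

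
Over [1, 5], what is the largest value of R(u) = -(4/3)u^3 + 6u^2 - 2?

Differentiating, R'(u) = -4u^2 + 12u; whose only zero in [1, 5] is u = 3.
Candidates: R(1) = 8/3; R(3) = 16; R(5) = -56/3.
So the maximum is R(3) = 16.

16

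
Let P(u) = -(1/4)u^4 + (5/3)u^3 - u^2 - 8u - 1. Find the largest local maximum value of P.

49/12

Critical points: P'(u) = -u^3 + 5u^2 - 2u - 8 vanishes at u = -1, 2, 4.
Since P''(u) = -3u^2 + 10u - 2, we get P''(-1) = -15 < 0 ⇒ local maximum; P''(2) = 6 > 0 ⇒ local minimum; P''(4) = -10 < 0 ⇒ local maximum.
Thus P has its largest local maximum at u = -1, with value 49/12.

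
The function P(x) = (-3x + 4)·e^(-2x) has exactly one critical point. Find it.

11/6

By the product rule, P'(x) = (6x - 11)·e^(-2x). Since e^(-2x) > 0, the only critical point is x = 11/6.
P''(11/6) has the same sign as 6 > 0, so this is a local minimum.
P(11/6) = (-3/2)·e^(-11/3) ≈ -0.0383.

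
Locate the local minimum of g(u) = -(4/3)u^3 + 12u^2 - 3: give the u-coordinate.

0

g'(u) = -4u^2 + 24u. Setting g'(u) = 0 gives u ∈ {0, 6}.
Since g''(u) = -8u + 24, we get g''(0) = 24 > 0 ⇒ local minimum; g''(6) = -24 < 0 ⇒ local maximum.
So the local minimum value is g(0) = -3.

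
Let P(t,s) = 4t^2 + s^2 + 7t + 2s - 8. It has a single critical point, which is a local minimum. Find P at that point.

∂P/∂t = 8t + 7 = 0 and ∂P/∂s = 2s + 2 = 0, so (t, s) = (-7/8, -1).
The Hessian has P_{tt} = 8, P_{ss} = 2, P_{ts} = 0, giving D = 16 > 0 with P_{tt} > 0, so the point is a local minimum.
P(-7/8, -1) = -193/16.

-193/16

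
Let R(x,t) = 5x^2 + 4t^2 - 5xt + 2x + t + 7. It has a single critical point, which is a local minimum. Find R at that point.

∂R/∂x = 10x - 5t + 2 = 0 and ∂R/∂t = -5x + 8t + 1 = 0, so (x, t) = (-21/55, -4/11).
The Hessian has R_{xx} = 10, R_{tt} = 8, R_{xt} = -5, giving D = 55 > 0 with R_{xx} > 0, so the point is a local minimum.
R(-21/55, -4/11) = 354/55.

354/55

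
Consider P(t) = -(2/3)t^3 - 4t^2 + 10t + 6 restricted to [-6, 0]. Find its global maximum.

The derivative is -2t^2 - 8t + 10, whose only zero in [-6, 0] is t = -5.
Evaluating at the critical points and endpoints: P(-6) = -54, P(-5) = -182/3, P(0) = 6.
The maximum over the interval is 6, attained at t = 0.

6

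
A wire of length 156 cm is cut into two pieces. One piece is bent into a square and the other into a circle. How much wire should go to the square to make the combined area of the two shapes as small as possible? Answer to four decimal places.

87.3755

Let x be the length used for the square. Square side x/4; circle radius (156−x)/(2π).
A(x) = (x/4)² + π·((156−x)/(2π))² = x²/16 + (156−x)²/(4π) for 0 ≤ x ≤ 156. A'(x) = x/8 − (156−x)/(2π) = 0 gives x = 4·156/(π+4) ≈ 87.3755.
A'' = 1/8 + 1/(2π) > 0, so this gives the minimum combined area; x ≈ 87.3755 cm to the square.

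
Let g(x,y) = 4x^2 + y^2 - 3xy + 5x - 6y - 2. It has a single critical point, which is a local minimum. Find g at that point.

∂g/∂x = 8x - 3y + 5 = 0 and ∂g/∂y = -3x + 2y - 6 = 0, so (x, y) = (8/7, 33/7).
The Hessian has g_{xx} = 8, g_{yy} = 2, g_{xy} = -3, giving D = 7 > 0 with g_{xx} > 0, so the point is a local minimum.
g(8/7, 33/7) = -93/7.

-93/7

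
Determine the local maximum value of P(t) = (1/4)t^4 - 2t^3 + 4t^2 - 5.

P'(t) = t^3 - 6t^2 + 8t. Setting P'(t) = 0 gives t ∈ {0, 2, 4}.
Second-derivative test with P''(t) = 3t^2 - 12t + 8: P''(0) = 8 > 0 ⇒ local minimum; P''(2) = -4 < 0 ⇒ local maximum; P''(4) = 8 > 0 ⇒ local minimum.
The local maximum is P(2) = -1.

-1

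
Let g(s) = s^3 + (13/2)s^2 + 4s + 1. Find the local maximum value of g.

Critical points: g'(s) = 3s^2 + 13s + 4 vanishes at s = -4, -1/3.
Second-derivative test with g''(s) = 6s + 13: g''(-4) = -11 < 0 ⇒ local maximum; g''(-1/3) = 11 > 0 ⇒ local minimum.
The local maximum is g(-4) = 25.

25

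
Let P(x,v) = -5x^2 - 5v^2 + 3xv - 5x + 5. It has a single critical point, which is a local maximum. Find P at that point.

580/91

∂P/∂x = -10x + 3v - 5 = 0 and ∂P/∂v = 3x - 10v = 0, so (x, v) = (-50/91, -15/91).
The Hessian has P_{xx} = -10, P_{vv} = -10, P_{xv} = 3, giving D = 91 > 0 with P_{xx} < 0, so the point is a local maximum.
P(-50/91, -15/91) = 580/91.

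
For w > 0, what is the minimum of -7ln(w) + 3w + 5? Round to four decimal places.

6.0689

R'(w) = -7/w + 3 = 0 gives w = 7/3.
R''(w) = 7/w², which is positive for w > 0, so this is a local minimum.
R(7/3) = -7·ln(7/3) + 7 + 5 ≈ 6.0689.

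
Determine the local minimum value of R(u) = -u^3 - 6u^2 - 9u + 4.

4

Critical points: R'(u) = -3u^2 - 12u - 9 vanishes at u = -3, -1.
Second-derivative test with R''(u) = -6u - 12: R''(-3) = 6 > 0 ⇒ local minimum; R''(-1) = -6 < 0 ⇒ local maximum.
Thus R has its local minimum at u = -3, with value 4.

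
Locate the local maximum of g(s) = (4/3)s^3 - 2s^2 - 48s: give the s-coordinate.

g'(s) = 4s^2 - 4s - 48 = 0 at s = -3, 4.
Second-derivative test with g''(s) = 8s - 4: g''(-3) = -28 < 0 ⇒ local maximum; g''(4) = 28 > 0 ⇒ local minimum.
Thus g has its local maximum at s = -3, with value 90.

-3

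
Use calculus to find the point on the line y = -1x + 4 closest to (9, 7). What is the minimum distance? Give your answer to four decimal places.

8.4853

Minimize D(x)^2 = (x - 9)^2 + (-x - 3)^2.
d/dx[D^2] = 2(x - 9) + 2·(-1)·(-x - 3) = 0 ⇒ x = 3.
Then y = 1 and the distance is √(72) ≈ 8.4853.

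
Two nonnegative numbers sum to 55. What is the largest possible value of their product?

3025/4

With x + y = 55, the product is P(x) = x(55 − x).
P'(x) = 55 − 2x = 0 gives x = 55/2; P'' = −2 < 0, so this is the maximum.
P = 55/2·55/2 = 3025/4.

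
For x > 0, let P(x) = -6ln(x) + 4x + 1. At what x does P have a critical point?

P'(x) = -6/x + 4 = 0 gives x = 3/2.
P''(x) = 6/x², which is positive for x > 0, so this is a local minimum.
P(3/2) = -6·ln(3/2) + 6 + 1 ≈ 4.5672.

3/2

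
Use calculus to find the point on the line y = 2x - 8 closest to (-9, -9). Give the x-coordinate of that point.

-11/5

Minimize D(x)^2 = (x + 9)^2 + (2x + 1)^2.
d/dx[D^2] = 2(x + 9) + 2·2·(2x + 1) = 0 ⇒ x = -11/5.
Then y = -62/5 and the distance is √(289/5) ≈ 7.6026.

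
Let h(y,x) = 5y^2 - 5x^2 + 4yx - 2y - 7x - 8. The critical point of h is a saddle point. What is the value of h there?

-759/116

∂h/∂y = 10y + 4x - 2 = 0 and ∂h/∂x = 4y - 10x - 7 = 0, so (y, x) = (12/29, -31/58).
The Hessian has h_{yy} = 10, h_{xx} = -10, h_{yx} = 4, giving D = -116 < 0, so the point is a saddle point.
h(12/29, -31/58) = -759/116.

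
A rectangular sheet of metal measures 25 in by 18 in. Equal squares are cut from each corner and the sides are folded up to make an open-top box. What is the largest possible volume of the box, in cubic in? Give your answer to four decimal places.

693.1413

With cut size x, the volume is V(x) = x(25 − 2x)(18 − 2x) for 0 < x < 9.
V'(x) = 12x^2 − 172x + 450. Setting V'(x) = 0 gives x ≈ 3.4436 (the root in (0, 9)).
V''(x) = 24x − 172 is negative there, so this is the maximum; V ≈ 693.1413.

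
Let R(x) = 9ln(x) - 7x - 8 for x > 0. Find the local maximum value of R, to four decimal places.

R'(x) = 9/x − 7 = 0 gives x = 9/7.
R''(x) = -9/x², which is negative for x > 0, so this is a local maximum.
R(9/7) = 9·ln(9/7) - 9 - 8 ≈ -14.7382.

-14.7382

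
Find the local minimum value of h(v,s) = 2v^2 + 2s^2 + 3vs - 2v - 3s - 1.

-15/7

∂h/∂v = 4v + 3s - 2 = 0 and ∂h/∂s = 3v + 4s - 3 = 0, so (v, s) = (-1/7, 6/7).
The Hessian has h_{vv} = 4, h_{ss} = 4, h_{vs} = 3, giving D = 7 > 0 with h_{vv} > 0, so the point is a local minimum.
h(-1/7, 6/7) = -15/7.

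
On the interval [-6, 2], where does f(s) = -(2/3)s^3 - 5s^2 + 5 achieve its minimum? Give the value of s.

-5

The derivative is -2s^2 - 10s, which vanishes at s = -5 and s = 0.
Evaluating at the critical points and endpoints: f(-6) = -31; f(-5) = -110/3; f(0) = 5; f(2) = -61/3.
Hence the absolute minimum is -110/3 at s = -5.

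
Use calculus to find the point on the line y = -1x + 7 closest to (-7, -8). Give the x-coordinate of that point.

Minimize D(x)^2 = (x + 7)^2 + (-x + 15)^2.
d/dx[D^2] = 2(x + 7) + 2·(-1)·(-x + 15) = 0 ⇒ x = 4.
Then y = 3 and the distance is √(242) ≈ 15.5563.

4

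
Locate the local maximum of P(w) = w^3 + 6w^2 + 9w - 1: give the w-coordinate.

P'(w) = 3w^2 + 12w + 9. Setting P'(w) = 0 gives w ∈ {-3, -1}.
Since P''(w) = 6w + 12, we get P''(-3) = -6 < 0 ⇒ local maximum; P''(-1) = 6 > 0 ⇒ local minimum.
Thus P has its local maximum at w = -3, with value -1.

-3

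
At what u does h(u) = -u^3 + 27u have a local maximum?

h'(u) = -3u^2 + 27 = 0 at u = -3, 3.
Second-derivative test with h''(u) = -6u: h''(-3) = 18 > 0 ⇒ local minimum; h''(3) = -18 < 0 ⇒ local maximum.
So the local maximum value is h(3) = 54.

3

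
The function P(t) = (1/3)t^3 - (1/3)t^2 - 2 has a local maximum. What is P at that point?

P'(t) = t^2 - (2/3)t. Setting P'(t) = 0 gives t ∈ {0, 2/3}.
Second-derivative test with P''(t) = 2t - 2/3: P''(0) = -2/3 < 0 ⇒ local maximum; P''(2/3) = 2/3 > 0 ⇒ local minimum.
So the local maximum value is P(0) = -2.

-2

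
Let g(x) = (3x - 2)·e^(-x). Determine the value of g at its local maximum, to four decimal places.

Differentiating with the product rule gives g'(x) = (-3x + 5)·e^(-x). Since e^(-x) > 0, the only critical point is x = 5/3.
g''(5/3) has the same sign as -3 < 0, so this is a local maximum.
g(5/3) = (3)·e^(-5/3) ≈ 0.5666.

0.5666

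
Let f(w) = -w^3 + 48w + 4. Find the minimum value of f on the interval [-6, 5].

-124

The derivative is -3w^2 + 48, which vanishes at w = -4 and w = 4.
Candidates: f(-6) = -68; f(-4) = -124; f(4) = 132; f(5) = 119.
So the minimum is f(-4) = -124.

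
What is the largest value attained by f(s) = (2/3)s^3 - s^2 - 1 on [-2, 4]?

Differentiating, f'(s) = 2s^2 - 2s; which vanishes at s = 0 and s = 1.
Compare values at every candidate in [-2, 4]: f(-2) = -31/3, f(0) = -1, f(1) = -4/3, f(4) = 77/3.
Hence the absolute maximum is 77/3 at s = 4.

77/3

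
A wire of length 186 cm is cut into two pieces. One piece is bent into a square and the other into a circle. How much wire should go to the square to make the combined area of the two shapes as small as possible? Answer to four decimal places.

104.1784

Let x be the length used for the square. Square side x/4; circle radius (186−x)/(2π).
A(x) = (x/4)² + π·((186−x)/(2π))² = x²/16 + (186−x)²/(4π) for 0 ≤ x ≤ 186. A'(x) = x/8 − (186−x)/(2π) = 0 gives x = 4·186/(π+4) ≈ 104.1784.
A'' = 1/8 + 1/(2π) > 0, so this gives the minimum combined area; x ≈ 104.1784 cm to the square.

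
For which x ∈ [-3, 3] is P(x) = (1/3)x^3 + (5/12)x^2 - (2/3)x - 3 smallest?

-3

P'(x) = x^2 + (5/6)x - 2/3, which vanishes at x = -4/3 and x = 1/2.
Compare values at every candidate in [-3, 3]: P(-3) = -25/4,  P(-4/3) = -175/81,  P(1/2) = -51/16,  P(3) = 31/4.
The minimum over the interval is -25/4, attained at x = -3.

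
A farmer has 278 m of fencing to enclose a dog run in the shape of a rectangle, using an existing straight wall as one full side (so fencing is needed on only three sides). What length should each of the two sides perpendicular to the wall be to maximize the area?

Let the sides perpendicular to the wall have length x and the parallel side y, so 2x + y = 278 and the area is A = xy = x(278 − 2x).
A'(x) = 278 − 4x = 0 gives x = 139/2, and A''(x) = −4 < 0 confirms a maximum.
Then y = 278 − 2·139/2 = 139 and A = 19321/2.

139/2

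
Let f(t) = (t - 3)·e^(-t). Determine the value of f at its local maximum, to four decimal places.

Differentiating with the product rule gives f'(t) = (-t + 4)·e^(-t). Since e^(-t) > 0, the only critical point is t = 4.
f''(4) has the same sign as -1 < 0, so this is a local maximum.
f(4) = (1)·e^(-4) ≈ 0.0183.

0.0183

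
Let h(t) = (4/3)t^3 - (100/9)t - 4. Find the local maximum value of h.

h'(t) = 4t^2 - 100/9 = 0 at t = -5/3, 5/3.
Second-derivative test with h''(t) = 8t: h''(-5/3) = -40/3 < 0 ⇒ local maximum; h''(5/3) = 40/3 > 0 ⇒ local minimum.
The local maximum is h(-5/3) = 676/81.

676/81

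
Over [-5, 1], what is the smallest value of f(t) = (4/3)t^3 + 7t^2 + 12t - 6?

Differentiating, f'(t) = 4t^2 + 14t + 12; which vanishes at t = -2 and t = -3/2.
Candidates: f(-5) = -173/3; f(-2) = -38/3; f(-3/2) = -51/4; f(1) = 43/3.
Hence the absolute minimum is -173/3 at t = -5.

-173/3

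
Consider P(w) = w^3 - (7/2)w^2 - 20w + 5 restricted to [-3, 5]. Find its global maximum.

P'(w) = 3w^2 - 7w - 20, which vanishes at w = -5/3 and w = 4.
Compare values at every candidate in [-3, 5]: P(-3) = 13/2; P(-5/3) = 1295/54; P(4) = -67; P(5) = -115/2.
Hence the absolute maximum is 1295/54 at w = -5/3.

1295/54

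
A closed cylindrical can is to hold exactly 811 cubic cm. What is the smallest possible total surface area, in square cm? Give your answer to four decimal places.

With radius r and height h, πr²h = 811 so h = 811/(πr²), and S(r) = 2πr² + 2πrh = 2πr² + 2·811/r.
S'(r) = 4πr − 2·811/r² = 0 ⇒ r³ = 811/(2π), so r ≈ 5.0537 and h = 2r ≈ 10.1075.
S''(r) = 4π + 4·811/r³ > 0, so this is the minimum; S ≈ 481.4248.

481.4248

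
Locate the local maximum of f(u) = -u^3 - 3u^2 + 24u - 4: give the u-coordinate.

f'(u) = -3u^2 - 6u + 24 = 0 at u = -4, 2.
Second-derivative test with f''(u) = -6u - 6: f''(-4) = 18 > 0 ⇒ local minimum; f''(2) = -18 < 0 ⇒ local maximum.
So the local maximum value is f(2) = 24.

2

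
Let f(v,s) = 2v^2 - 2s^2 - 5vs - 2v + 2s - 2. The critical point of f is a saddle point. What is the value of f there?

∂f/∂v = 4v - 5s - 2 = 0 and ∂f/∂s = -5v - 4s + 2 = 0, so (v, s) = (18/41, -2/41).
The Hessian has f_{vv} = 4, f_{ss} = -4, f_{vs} = -5, giving D = -41 < 0, so the point is a saddle point.
f(18/41, -2/41) = -102/41.

-102/41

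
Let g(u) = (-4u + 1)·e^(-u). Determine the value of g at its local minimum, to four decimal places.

By the product rule, g'(u) = (4u - 5)·e^(-u). Since e^(-u) > 0, the only critical point is u = 5/4.
g''(5/4) has the same sign as 4 > 0, so this is a local minimum.
g(5/4) = (-4)·e^(-5/4) ≈ -1.1460.

-1.1460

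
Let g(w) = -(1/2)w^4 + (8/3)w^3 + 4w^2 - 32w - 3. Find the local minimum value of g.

g'(w) = -2w^3 + 8w^2 + 8w - 32 = 0 at w = -2, 2, 4.
Since g''(w) = -6w^2 + 16w + 8, we get g''(-2) = -48 < 0 ⇒ local maximum; g''(2) = 16 > 0 ⇒ local minimum; g''(4) = -24 < 0 ⇒ local maximum.
So the local minimum value is g(2) = -113/3.

-113/3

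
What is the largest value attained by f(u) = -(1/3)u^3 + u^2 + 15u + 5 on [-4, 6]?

Differentiating, f'(u) = -u^2 + 2u + 15; which vanishes at u = -3 and u = 5.
Compare values at every candidate in [-4, 6]: f(-4) = -53/3; f(-3) = -22; f(5) = 190/3; f(6) = 59.
Hence the absolute maximum is 190/3 at u = 5.

190/3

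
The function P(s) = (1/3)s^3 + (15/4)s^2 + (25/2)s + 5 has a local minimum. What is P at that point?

-385/48

P'(s) = s^2 + (15/2)s + 25/2 = 0 at s = -5, -5/2.
Second-derivative test with P''(s) = 2s + 15/2: P''(-5) = -5/2 < 0 ⇒ local maximum; P''(-5/2) = 5/2 > 0 ⇒ local minimum.
The local minimum is P(-5/2) = -385/48.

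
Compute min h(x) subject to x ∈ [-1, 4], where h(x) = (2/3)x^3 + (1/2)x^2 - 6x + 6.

3/8

The derivative is 2x^2 + x - 6, whose only zero in [-1, 4] is x = 3/2.
Candidates: h(-1) = 71/6, h(3/2) = 3/8, h(4) = 98/3.
The minimum over the interval is 3/8, attained at x = 3/2.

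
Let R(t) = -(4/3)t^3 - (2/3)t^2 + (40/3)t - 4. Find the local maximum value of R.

Critical points: R'(t) = -4t^2 - (4/3)t + 40/3 vanishes at t = -2, 5/3.
R''(t) = -8t - 4/3. R''(-2) = 44/3 > 0 ⇒ local minimum; R''(5/3) = -44/3 < 0 ⇒ local maximum.
So the local maximum value is R(5/3) = 826/81.

826/81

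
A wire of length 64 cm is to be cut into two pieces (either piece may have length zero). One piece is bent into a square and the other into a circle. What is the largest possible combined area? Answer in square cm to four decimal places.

Let x be the length used for the square. Square side x/4; circle radius (64−x)/(2π).
A(x) = (x/4)² + π·((64−x)/(2π))² = x²/16 + (64−x)²/(4π) for 0 ≤ x ≤ 64. A'(x) = x/8 − (64−x)/(2π) = 0 gives x = 4·64/(π+4) ≈ 35.8463.
A'' > 0, so the interior critical point is a minimum; the maximum is at an endpoint. A(0) = 325.9493 and A(64) = 256.0000, so the largest area is 325.9493.

325.9493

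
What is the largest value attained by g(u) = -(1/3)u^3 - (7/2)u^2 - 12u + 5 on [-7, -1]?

Differentiating, g'(u) = -u^2 - 7u - 12; which vanishes at u = -4 and u = -3.
Evaluating at the critical points and endpoints: g(-7) = 191/6,  g(-4) = 55/3,  g(-3) = 37/2,  g(-1) = 83/6.
The maximum over the interval is 191/6, attained at u = -7.

191/6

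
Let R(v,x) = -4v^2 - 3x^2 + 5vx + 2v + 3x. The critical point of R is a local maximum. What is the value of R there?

78/23

∂R/∂v = -8v + 5x + 2 = 0 and ∂R/∂x = 5v - 6x + 3 = 0, so (v, x) = (27/23, 34/23).
The Hessian has R_{vv} = -8, R_{xx} = -6, R_{vx} = 5, giving D = 23 > 0 with R_{vv} < 0, so the point is a local maximum.
R(27/23, 34/23) = 78/23.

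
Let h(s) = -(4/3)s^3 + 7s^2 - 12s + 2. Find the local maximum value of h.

Critical points: h'(s) = -4s^2 + 14s - 12 vanishes at s = 3/2, 2.
Since h''(s) = -8s + 14, we get h''(3/2) = 2 > 0 ⇒ local minimum; h''(2) = -2 < 0 ⇒ local maximum.
The local maximum is h(2) = -14/3.

-14/3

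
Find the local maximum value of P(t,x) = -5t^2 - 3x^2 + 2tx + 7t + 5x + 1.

∂P/∂t = -10t + 2x + 7 = 0 and ∂P/∂x = 2t - 6x + 5 = 0, so (t, x) = (13/14, 8/7).
The Hessian has P_{tt} = -10, P_{xx} = -6, P_{tx} = 2, giving D = 56 > 0 with P_{tt} < 0, so the point is a local maximum.
P(13/14, 8/7) = 199/28.

199/28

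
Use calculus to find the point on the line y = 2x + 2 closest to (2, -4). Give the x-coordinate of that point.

-2

Minimize D(x)^2 = (x - 2)^2 + (2x + 6)^2.
d/dx[D^2] = 2(x - 2) + 2·2·(2x + 6) = 0 ⇒ x = -2.
Then y = -2 and the distance is √(20) ≈ 4.4721.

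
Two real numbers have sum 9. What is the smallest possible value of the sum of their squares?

81/2

With a + b = 9, a^2 + b^2 = a^2 + (9 − a)^2.
The derivative 2a − 2(9 − a) = 4a − 18 vanishes at a = 9/2; second derivative 4 > 0, a minimum.
The minimum is 2·(9/2)^2 = 81/2.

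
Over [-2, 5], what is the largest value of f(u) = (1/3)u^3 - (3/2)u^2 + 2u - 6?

49/6

f'(u) = u^2 - 3u + 2, which vanishes at u = 1 and u = 2.
Evaluating at the critical points and endpoints: f(-2) = -56/3,  f(1) = -31/6,  f(2) = -16/3,  f(5) = 49/6.
The maximum over the interval is 49/6, attained at u = 5.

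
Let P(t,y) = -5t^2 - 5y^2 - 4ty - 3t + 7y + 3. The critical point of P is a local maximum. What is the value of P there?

∂P/∂t = -10t - 4y - 3 = 0 and ∂P/∂y = -4t - 10y + 7 = 0, so (t, y) = (-29/42, 41/42).
The Hessian has P_{tt} = -10, P_{yy} = -10, P_{ty} = -4, giving D = 84 > 0 with P_{tt} < 0, so the point is a local maximum.
P(-29/42, 41/42) = 313/42.

313/42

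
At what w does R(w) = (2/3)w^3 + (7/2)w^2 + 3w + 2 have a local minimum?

R'(w) = 2w^2 + 7w + 3. Setting R'(w) = 0 gives w ∈ {-3, -1/2}.
Second-derivative test with R''(w) = 4w + 7: R''(-3) = -5 < 0 ⇒ local maximum; R''(-1/2) = 5 > 0 ⇒ local minimum.
So the local minimum value is R(-1/2) = 31/24.

-1/2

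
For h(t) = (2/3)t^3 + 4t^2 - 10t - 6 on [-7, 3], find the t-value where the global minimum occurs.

The derivative is 2t^2 + 8t - 10, which vanishes at t = -5 and t = 1.
Candidates: h(-7) = 94/3, h(-5) = 182/3, h(1) = -34/3, h(3) = 18.
So the minimum is h(1) = -34/3.

1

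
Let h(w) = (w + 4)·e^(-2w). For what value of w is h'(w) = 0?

By the product rule, h'(w) = (-2w - 7)·e^(-2w). Since e^(-2w) > 0, the only critical point is w = -7/2.
h''(-7/2) has the same sign as -2 < 0, so this is a local maximum.
h(-7/2) = (1/2)·e^(7) ≈ 548.3166.

-7/2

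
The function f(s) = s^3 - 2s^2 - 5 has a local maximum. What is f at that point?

-5

f'(s) = 3s^2 - 4s. Setting f'(s) = 0 gives s ∈ {0, 4/3}.
Second-derivative test with f''(s) = 6s - 4: f''(0) = -4 < 0 ⇒ local maximum; f''(4/3) = 4 > 0 ⇒ local minimum.
So the local maximum value is f(0) = -5.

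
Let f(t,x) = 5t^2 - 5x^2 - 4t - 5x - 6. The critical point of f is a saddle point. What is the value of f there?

∂f/∂t = 10t - 4 = 0 and ∂f/∂x = -10x - 5 = 0, so (t, x) = (2/5, -1/2).
The Hessian has f_{tt} = 10, f_{xx} = -10, f_{tx} = 0, giving D = -100 < 0, so the point is a saddle point.
f(2/5, -1/2) = -111/20.

-111/20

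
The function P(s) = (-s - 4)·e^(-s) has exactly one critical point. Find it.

By the product rule, P'(s) = (s + 3)·e^(-s). Since e^(-s) > 0, the only critical point is s = -3.
P''(-3) has the same sign as 1 > 0, so this is a local minimum.
P(-3) = (-1)·e^(3) ≈ -20.0855.

-3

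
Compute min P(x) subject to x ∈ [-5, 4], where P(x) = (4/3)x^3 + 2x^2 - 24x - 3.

The derivative is 4x^2 + 4x - 24, which vanishes at x = -3 and x = 2.
Evaluating at the critical points and endpoints: P(-5) = 1/3; P(-3) = 51; P(2) = -97/3; P(4) = 55/3.
So the minimum is P(2) = -97/3.

-97/3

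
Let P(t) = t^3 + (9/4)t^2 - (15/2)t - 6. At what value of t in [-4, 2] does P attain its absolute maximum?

-5/2

The derivative is 3t^2 + (9/2)t - 15/2, which vanishes at t = -5/2 and t = 1.
Evaluating at the critical points and endpoints: P(-4) = -4, P(-5/2) = 179/16, P(1) = -41/4, P(2) = -4.
So the maximum is P(-5/2) = 179/16.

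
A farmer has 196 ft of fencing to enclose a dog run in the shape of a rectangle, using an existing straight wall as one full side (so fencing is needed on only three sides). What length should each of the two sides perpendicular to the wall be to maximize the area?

49

Let the sides perpendicular to the wall have length x and the parallel side y, so 2x + y = 196 and the area is A = xy = x(196 − 2x).
A'(x) = 196 − 4x = 0 gives x = 49, and A''(x) = −4 < 0 confirms a maximum.
Then y = 196 − 2·49 = 98 and A = 4802.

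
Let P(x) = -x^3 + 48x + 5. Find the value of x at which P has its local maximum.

4

P'(x) = -3x^2 + 48. Setting P'(x) = 0 gives x ∈ {-4, 4}.
Since P''(x) = -6x, we get P''(-4) = 24 > 0 ⇒ local minimum; P''(4) = -24 < 0 ⇒ local maximum.
The local maximum is P(4) = 133.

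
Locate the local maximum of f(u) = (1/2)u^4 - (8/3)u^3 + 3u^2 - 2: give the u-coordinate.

1

Critical points: f'(u) = 2u^3 - 8u^2 + 6u vanishes at u = 0, 1, 3.
Second-derivative test with f''(u) = 6u^2 - 16u + 6: f''(0) = 6 > 0 ⇒ local minimum; f''(1) = -4 < 0 ⇒ local maximum; f''(3) = 12 > 0 ⇒ local minimum.
The local maximum is f(1) = -7/6.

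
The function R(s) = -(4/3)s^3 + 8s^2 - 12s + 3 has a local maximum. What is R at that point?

R'(s) = -4s^2 + 16s - 12 = 0 at s = 1, 3.
R''(s) = -8s + 16. R''(1) = 8 > 0 ⇒ local minimum; R''(3) = -8 < 0 ⇒ local maximum.
Thus R has its local maximum at s = 3, with value 3.

3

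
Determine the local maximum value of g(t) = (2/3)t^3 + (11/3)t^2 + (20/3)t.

g'(t) = 2t^2 + (22/3)t + 20/3. Setting g'(t) = 0 gives t ∈ {-2, -5/3}.
g''(t) = 4t + 22/3. g''(-2) = -2/3 < 0 ⇒ local maximum; g''(-5/3) = 2/3 > 0 ⇒ local minimum.
So the local maximum value is g(-2) = -4.

-4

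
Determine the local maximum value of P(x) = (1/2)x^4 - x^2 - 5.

P'(x) = 2x^3 - 2x. Setting P'(x) = 0 gives x ∈ {-1, 0, 1}.
Second-derivative test with P''(x) = 6x^2 - 2: P''(-1) = 4 > 0 ⇒ local minimum; P''(0) = -2 < 0 ⇒ local maximum; P''(1) = 4 > 0 ⇒ local minimum.
Thus P has its local maximum at x = 0, with value -5.

-5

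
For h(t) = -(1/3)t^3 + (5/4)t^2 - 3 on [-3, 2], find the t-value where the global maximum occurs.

Differentiating, h'(t) = -t^2 + (5/2)t; whose only zero in [-3, 2] is t = 0.
Candidates: h(-3) = 69/4, h(0) = -3, h(2) = -2/3.
Hence the absolute maximum is 69/4 at t = -3.

-3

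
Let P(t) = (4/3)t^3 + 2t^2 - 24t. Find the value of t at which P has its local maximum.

-3

Critical points: P'(t) = 4t^2 + 4t - 24 vanishes at t = -3, 2.
Since P''(t) = 8t + 4, we get P''(-3) = -20 < 0 ⇒ local maximum; P''(2) = 20 > 0 ⇒ local minimum.
The local maximum is P(-3) = 54.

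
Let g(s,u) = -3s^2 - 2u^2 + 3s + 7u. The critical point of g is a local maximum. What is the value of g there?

∂g/∂s = -6s + 3 = 0 and ∂g/∂u = -4u + 7 = 0, so (s, u) = (1/2, 7/4).
The Hessian has g_{ss} = -6, g_{uu} = -4, g_{su} = 0, giving D = 24 > 0 with g_{ss} < 0, so the point is a local maximum.
g(1/2, 7/4) = 55/8.

55/8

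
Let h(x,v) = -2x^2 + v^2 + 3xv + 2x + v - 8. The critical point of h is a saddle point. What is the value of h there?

-140/17

∂h/∂x = -4x + 3v + 2 = 0 and ∂h/∂v = 3x + 2v + 1 = 0, so (x, v) = (1/17, -10/17).
The Hessian has h_{xx} = -4, h_{vv} = 2, h_{xv} = 3, giving D = -17 < 0, so the point is a saddle point.
h(1/17, -10/17) = -140/17.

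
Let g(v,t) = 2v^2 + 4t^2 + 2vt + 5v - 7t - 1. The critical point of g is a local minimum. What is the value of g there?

-74/7

∂g/∂v = 4v + 2t + 5 = 0 and ∂g/∂t = 2v + 8t - 7 = 0, so (v, t) = (-27/14, 19/14).
The Hessian has g_{vv} = 4, g_{tt} = 8, g_{vt} = 2, giving D = 28 > 0 with g_{vv} > 0, so the point is a local minimum.
g(-27/14, 19/14) = -74/7.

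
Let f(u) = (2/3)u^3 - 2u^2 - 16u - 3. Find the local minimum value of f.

-169/3

f'(u) = 2u^2 - 4u - 16 = 0 at u = -2, 4.
f''(u) = 4u - 4. f''(-2) = -12 < 0 ⇒ local maximum; f''(4) = 12 > 0 ⇒ local minimum.
The local minimum is f(4) = -169/3.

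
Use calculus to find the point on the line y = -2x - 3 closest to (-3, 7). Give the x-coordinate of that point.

-23/5

Minimize D(x)^2 = (x + 3)^2 + (-2x - 10)^2.
d/dx[D^2] = 2(x + 3) + 2·(-2)·(-2x - 10) = 0 ⇒ x = -23/5.
Then y = 31/5 and the distance is √(16/5) ≈ 1.7889.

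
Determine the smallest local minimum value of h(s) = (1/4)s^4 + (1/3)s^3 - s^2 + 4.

4/3

Critical points: h'(s) = s^3 + s^2 - 2s vanishes at s = -2, 0, 1.
h''(s) = 3s^2 + 2s - 2. h''(-2) = 6 > 0 ⇒ local minimum; h''(0) = -2 < 0 ⇒ local maximum; h''(1) = 3 > 0 ⇒ local minimum.
So the smallest local minimum value is h(-2) = 4/3.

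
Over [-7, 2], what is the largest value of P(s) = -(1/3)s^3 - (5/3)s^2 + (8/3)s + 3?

17

Differentiating, P'(s) = -s^2 - (10/3)s + 8/3; which vanishes at s = -4 and s = 2/3.
Compare values at every candidate in [-7, 2]: P(-7) = 17, P(-4) = -13, P(2/3) = 319/81, P(2) = -1.
Hence the absolute maximum is 17 at s = -7.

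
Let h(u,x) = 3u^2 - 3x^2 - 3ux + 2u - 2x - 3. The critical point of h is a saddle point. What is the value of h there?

∂h/∂u = 6u - 3x + 2 = 0 and ∂h/∂x = -3u - 6x - 2 = 0, so (u, x) = (-2/5, -2/15).
The Hessian has h_{uu} = 6, h_{xx} = -6, h_{ux} = -3, giving D = -45 < 0, so the point is a saddle point.
h(-2/5, -2/15) = -49/15.

-49/15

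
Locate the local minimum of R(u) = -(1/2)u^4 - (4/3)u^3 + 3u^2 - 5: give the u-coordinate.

R'(u) = -2u^3 - 4u^2 + 6u = 0 at u = -3, 0, 1.
R''(u) = -6u^2 - 8u + 6. R''(-3) = -24 < 0 ⇒ local maximum; R''(0) = 6 > 0 ⇒ local minimum; R''(1) = -8 < 0 ⇒ local maximum.
Thus R has its local minimum at u = 0, with value -5.

0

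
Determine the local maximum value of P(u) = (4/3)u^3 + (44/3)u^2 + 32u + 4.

P'(u) = 4u^2 + (88/3)u + 32 = 0 at u = -6, -4/3.
Second-derivative test with P''(u) = 8u + 88/3: P''(-6) = -56/3 < 0 ⇒ local maximum; P''(-4/3) = 56/3 > 0 ⇒ local minimum.
So the local maximum value is P(-6) = 52.

52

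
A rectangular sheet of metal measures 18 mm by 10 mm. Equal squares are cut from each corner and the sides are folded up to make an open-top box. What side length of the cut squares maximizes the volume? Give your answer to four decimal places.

2.0633

With cut size x, the volume is V(x) = x(18 − 2x)(10 − 2x) for 0 < x < 5.
V'(x) = 12x^2 − 112x + 180. Setting V'(x) = 0 gives x ≈ 2.0633 (the root in (0, 5)).
V''(x) = 24x − 112 is negative there, so this is the maximum; V ≈ 168.1260.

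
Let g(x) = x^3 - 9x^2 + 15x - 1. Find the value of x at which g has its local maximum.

1

Critical points: g'(x) = 3x^2 - 18x + 15 vanishes at x = 1, 5.
g''(x) = 6x - 18. g''(1) = -12 < 0 ⇒ local maximum; g''(5) = 12 > 0 ⇒ local minimum.
So the local maximum value is g(1) = 6.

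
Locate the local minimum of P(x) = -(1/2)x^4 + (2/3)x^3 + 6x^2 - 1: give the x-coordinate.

0

P'(x) = -2x^3 + 2x^2 + 12x. Setting P'(x) = 0 gives x ∈ {-2, 0, 3}.
P''(x) = -6x^2 + 4x + 12. P''(-2) = -20 < 0 ⇒ local maximum; P''(0) = 12 > 0 ⇒ local minimum; P''(3) = -30 < 0 ⇒ local maximum.
Thus P has its local minimum at x = 0, with value -1.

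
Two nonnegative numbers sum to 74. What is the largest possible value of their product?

With x + y = 74, the product is P(x) = x(74 − x).
P'(x) = 74 − 2x = 0 gives x = 37; P'' = −2 < 0, so this is the maximum.
P = 37·37 = 1369.

1369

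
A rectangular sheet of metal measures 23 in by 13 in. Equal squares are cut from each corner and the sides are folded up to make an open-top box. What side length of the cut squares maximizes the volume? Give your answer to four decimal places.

With cut size x, the volume is V(x) = x(23 − 2x)(13 − 2x) for 0 < x < 6.5.
V'(x) = 12x^2 − 144x + 299. Setting V'(x) = 0 gives x ≈ 2.6708 (the root in (0, 6.5)).
V''(x) = 24x − 144 is negative there, so this is the maximum; V ≈ 361.1859.

2.6708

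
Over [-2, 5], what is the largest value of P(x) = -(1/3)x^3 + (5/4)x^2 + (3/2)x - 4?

11/4

P'(x) = -x^2 + (5/2)x + 3/2, which vanishes at x = -1/2 and x = 3.
Candidates: P(-2) = 2/3; P(-1/2) = -211/48; P(3) = 11/4; P(5) = -83/12.
The maximum over the interval is 11/4, attained at x = 3.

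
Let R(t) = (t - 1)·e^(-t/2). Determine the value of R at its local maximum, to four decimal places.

Differentiating with the product rule gives R'(t) = (-(1/2)t + 3/2)·e^(-t/2). Since e^(-t/2) > 0, the only critical point is t = 3.
R''(3) has the same sign as -1/2 < 0, so this is a local maximum.
R(3) = (2)·e^(-3/2) ≈ 0.4463.

0.4463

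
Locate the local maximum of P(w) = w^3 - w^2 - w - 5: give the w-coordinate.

P'(w) = 3w^2 - 2w - 1. Setting P'(w) = 0 gives w ∈ {-1/3, 1}.
Second-derivative test with P''(w) = 6w - 2: P''(-1/3) = -4 < 0 ⇒ local maximum; P''(1) = 4 > 0 ⇒ local minimum.
Thus P has its local maximum at w = -1/3, with value -130/27.

-1/3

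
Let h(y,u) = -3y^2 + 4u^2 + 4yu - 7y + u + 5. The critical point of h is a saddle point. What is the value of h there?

541/64

∂h/∂y = -6y + 4u - 7 = 0 and ∂h/∂u = 4y + 8u + 1 = 0, so (y, u) = (-15/16, 11/32).
The Hessian has h_{yy} = -6, h_{uu} = 8, h_{yu} = 4, giving D = -64 < 0, so the point is a saddle point.
h(-15/16, 11/32) = 541/64.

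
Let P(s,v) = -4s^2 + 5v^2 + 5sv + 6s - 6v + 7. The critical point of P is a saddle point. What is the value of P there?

317/35

∂P/∂s = -8s + 5v + 6 = 0 and ∂P/∂v = 5s + 10v - 6 = 0, so (s, v) = (6/7, 6/35).
The Hessian has P_{ss} = -8, P_{vv} = 10, P_{sv} = 5, giving D = -105 < 0, so the point is a saddle point.
P(6/7, 6/35) = 317/35.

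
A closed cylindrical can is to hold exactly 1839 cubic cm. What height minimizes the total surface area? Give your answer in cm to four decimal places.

13.2790

With radius r and height h, πr²h = 1839 so h = 1839/(πr²), and S(r) = 2πr² + 2πrh = 2πr² + 2·1839/r.
S'(r) = 4πr − 2·1839/r² = 0 ⇒ r³ = 1839/(2π), so r ≈ 6.6395 and h = 2r ≈ 13.2790.
S''(r) = 4π + 4·1839/r³ > 0, so this is the minimum; S ≈ 830.9388.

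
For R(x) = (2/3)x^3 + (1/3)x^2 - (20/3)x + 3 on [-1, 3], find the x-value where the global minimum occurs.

R'(x) = 2x^2 + (2/3)x - 20/3, whose only zero in [-1, 3] is x = 5/3.
Compare values at every candidate in [-1, 3]: R(-1) = 28/3, R(5/3) = -332/81, R(3) = 4.
So the minimum is R(5/3) = -332/81.

5/3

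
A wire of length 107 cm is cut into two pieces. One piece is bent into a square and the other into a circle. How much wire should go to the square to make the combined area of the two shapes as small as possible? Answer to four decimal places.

Let x be the length used for the square. Square side x/4; circle radius (107−x)/(2π).
A(x) = (x/4)² + π·((107−x)/(2π))² = x²/16 + (107−x)²/(4π) for 0 ≤ x ≤ 107. A'(x) = x/8 − (107−x)/(2π) = 0 gives x = 4·107/(π+4) ≈ 59.9306.
A'' = 1/8 + 1/(2π) > 0, so this gives the minimum combined area; x ≈ 59.9306 cm to the square.

59.9306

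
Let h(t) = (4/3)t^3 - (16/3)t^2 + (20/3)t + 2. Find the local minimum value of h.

h'(t) = 4t^2 - (32/3)t + 20/3 = 0 at t = 1, 5/3.
Second-derivative test with h''(t) = 8t - 32/3: h''(1) = -8/3 < 0 ⇒ local maximum; h''(5/3) = 8/3 > 0 ⇒ local minimum.
Thus h has its local minimum at t = 5/3, with value 362/81.

362/81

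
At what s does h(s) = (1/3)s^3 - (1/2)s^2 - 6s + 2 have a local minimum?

h'(s) = s^2 - s - 6 = 0 at s = -2, 3.
h''(s) = 2s - 1. h''(-2) = -5 < 0 ⇒ local maximum; h''(3) = 5 > 0 ⇒ local minimum.
So the local minimum value is h(3) = -23/2.

3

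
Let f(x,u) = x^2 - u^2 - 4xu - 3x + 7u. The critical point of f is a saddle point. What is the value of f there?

-11/5

∂f/∂x = 2x - 4u - 3 = 0 and ∂f/∂u = -4x - 2u + 7 = 0, so (x, u) = (17/10, 1/10).
The Hessian has f_{xx} = 2, f_{uu} = -2, f_{xu} = -4, giving D = -20 < 0, so the point is a saddle point.
f(17/10, 1/10) = -11/5.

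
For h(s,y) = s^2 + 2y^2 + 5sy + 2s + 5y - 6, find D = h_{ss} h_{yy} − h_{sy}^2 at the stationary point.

∂h/∂s = 2s + 5y + 2 = 0 and ∂h/∂y = 5s + 4y + 5 = 0, so (s, y) = (-1, 0).
The Hessian has h_{ss} = 2, h_{yy} = 4, h_{sy} = 5, giving D = -17 < 0, so the point is a saddle point.
D = (2)·(4) − (5)^2 = -17.

-17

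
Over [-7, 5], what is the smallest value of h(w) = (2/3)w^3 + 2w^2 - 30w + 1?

-53

h'(w) = 2w^2 + 4w - 30, which vanishes at w = -5 and w = 3.
Candidates: h(-7) = 241/3; h(-5) = 353/3; h(3) = -53; h(5) = -47/3.
Hence the absolute minimum is -53 at w = 3.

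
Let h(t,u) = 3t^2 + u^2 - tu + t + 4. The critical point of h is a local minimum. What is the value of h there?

43/11

∂h/∂t = 6t - u + 1 = 0 and ∂h/∂u = -t + 2u = 0, so (t, u) = (-2/11, -1/11).
The Hessian has h_{tt} = 6, h_{uu} = 2, h_{tu} = -1, giving D = 11 > 0 with h_{tt} > 0, so the point is a local minimum.
h(-2/11, -1/11) = 43/11.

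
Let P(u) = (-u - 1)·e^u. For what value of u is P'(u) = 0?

Differentiating with the product rule gives P'(u) = (-u - 2)·e^u. Since e^u > 0, the only critical point is u = -2.
P''(-2) has the same sign as -1 < 0, so this is a local maximum.
P(-2) = (1)·e^(-2) ≈ 0.1353.

-2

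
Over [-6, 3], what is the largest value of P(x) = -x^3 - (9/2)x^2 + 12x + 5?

P'(x) = -3x^2 - 9x + 12, which vanishes at x = -4 and x = 1.
Evaluating at the critical points and endpoints: P(-6) = -13,  P(-4) = -51,  P(1) = 23/2,  P(3) = -53/2.
Hence the absolute maximum is 23/2 at x = 1.

23/2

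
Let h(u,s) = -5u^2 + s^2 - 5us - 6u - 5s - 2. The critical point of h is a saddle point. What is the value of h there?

∂h/∂u = -10u - 5s - 6 = 0 and ∂h/∂s = -5u + 2s - 5 = 0, so (u, s) = (-37/45, 4/9).
The Hessian has h_{uu} = -10, h_{ss} = 2, h_{us} = -5, giving D = -45 < 0, so the point is a saddle point.
h(-37/45, 4/9) = -29/45.

-29/45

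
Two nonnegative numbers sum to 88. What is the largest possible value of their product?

1936

With x + y = 88, the product is P(x) = x(88 − x).
P'(x) = 88 − 2x = 0 gives x = 44; P'' = −2 < 0, so this is the maximum.
P = 44·44 = 1936.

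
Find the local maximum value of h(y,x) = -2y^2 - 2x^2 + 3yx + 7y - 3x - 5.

18/7

∂h/∂y = -4y + 3x + 7 = 0 and ∂h/∂x = 3y - 4x - 3 = 0, so (y, x) = (19/7, 9/7).
The Hessian has h_{yy} = -4, h_{xx} = -4, h_{yx} = 3, giving D = 7 > 0 with h_{yy} < 0, so the point is a local maximum.
h(19/7, 9/7) = 18/7.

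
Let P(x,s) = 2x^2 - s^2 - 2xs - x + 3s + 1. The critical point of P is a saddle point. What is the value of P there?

∂P/∂x = 4x - 2s - 1 = 0 and ∂P/∂s = -2x - 2s + 3 = 0, so (x, s) = (2/3, 5/6).
The Hessian has P_{xx} = 4, P_{ss} = -2, P_{xs} = -2, giving D = -12 < 0, so the point is a saddle point.
P(2/3, 5/6) = 23/12.

23/12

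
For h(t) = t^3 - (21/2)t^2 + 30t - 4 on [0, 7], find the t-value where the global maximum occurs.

The derivative is 3t^2 - 21t + 30, which vanishes at t = 2 and t = 5.
Evaluating at the critical points and endpoints: h(0) = -4,  h(2) = 22,  h(5) = 17/2,  h(7) = 69/2.
The maximum over the interval is 69/2, attained at t = 7.

7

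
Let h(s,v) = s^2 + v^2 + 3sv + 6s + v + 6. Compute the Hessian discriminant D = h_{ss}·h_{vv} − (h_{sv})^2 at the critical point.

∂h/∂s = 2s + 3v + 6 = 0 and ∂h/∂v = 3s + 2v + 1 = 0, so (s, v) = (9/5, -16/5).
The Hessian has h_{ss} = 2, h_{vv} = 2, h_{sv} = 3, giving D = -5 < 0, so the point is a saddle point.
D = (2)·(2) − (3)^2 = -5.

-5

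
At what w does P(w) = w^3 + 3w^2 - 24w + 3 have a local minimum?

Critical points: P'(w) = 3w^2 + 6w - 24 vanishes at w = -4, 2.
P''(w) = 6w + 6. P''(-4) = -18 < 0 ⇒ local maximum; P''(2) = 18 > 0 ⇒ local minimum.
The local minimum is P(2) = -25.

2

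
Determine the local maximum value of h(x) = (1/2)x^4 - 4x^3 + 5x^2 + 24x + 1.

h'(x) = 2x^3 - 12x^2 + 10x + 24. Setting h'(x) = 0 gives x ∈ {-1, 3, 4}.
Second-derivative test with h''(x) = 6x^2 - 24x + 10: h''(-1) = 40 > 0 ⇒ local minimum; h''(3) = -8 < 0 ⇒ local maximum; h''(4) = 10 > 0 ⇒ local minimum.
Thus h has its local maximum at x = 3, with value 101/2.

101/2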